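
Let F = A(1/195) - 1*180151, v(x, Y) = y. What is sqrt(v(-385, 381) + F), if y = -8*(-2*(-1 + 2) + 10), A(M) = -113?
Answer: 2*I*sqrt(45082) ≈ 424.65*I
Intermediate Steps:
y = -64 (y = -8*(-2*1 + 10) = -8*(-2 + 10) = -8*8 = -64)
v(x, Y) = -64
F = -180264 (F = -113 - 1*180151 = -113 - 180151 = -180264)
sqrt(v(-385, 381) + F) = sqrt(-64 - 180264) = sqrt(-180328) = 2*I*sqrt(45082)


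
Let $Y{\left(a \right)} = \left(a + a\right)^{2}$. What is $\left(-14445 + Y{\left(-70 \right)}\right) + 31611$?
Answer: $36766$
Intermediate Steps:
$Y{\left(a \right)} = 4 a^{2}$ ($Y{\left(a \right)} = \left(2 a\right)^{2} = 4 a^{2}$)
$\left(-14445 + Y{\left(-70 \right)}\right) + 31611 = \left(-14445 + 4 \left(-70\right)^{2}\right) + 31611 = \left(-14445 + 4 \cdot 4900\right) + 31611 = \left(-14445 + 19600\right) + 31611 = 5155 + 31611 = 36766$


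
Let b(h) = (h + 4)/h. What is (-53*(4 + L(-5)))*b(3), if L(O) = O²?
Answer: -10759/3 ≈ -3586.3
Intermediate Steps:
b(h) = (4 + h)/h
(-53*(4 + L(-5)))*b(3) = (-53*(4 + (-5)²))*((4 + 3)/3) = (-53*(4 + 25))*((⅓)*7) = -53*29*(7/3) = -1537*7/3 = -10759/3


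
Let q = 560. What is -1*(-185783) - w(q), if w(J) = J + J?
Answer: 184663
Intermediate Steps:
w(J) = 2*J
-1*(-185783) - w(q) = -1*(-185783) - 2*560 = 185783 - 1*1120 = 185783 - 1120 = 184663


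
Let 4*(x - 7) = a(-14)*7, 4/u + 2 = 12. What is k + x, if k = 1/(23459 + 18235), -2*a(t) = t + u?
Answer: 1970044/104235 ≈ 18.900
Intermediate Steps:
u = ⅖ (u = 4/(-2 + 12) = 4/10 = 4*(⅒) = ⅖ ≈ 0.40000)
a(t) = -⅕ - t/2 (a(t) = -(t + ⅖)/2 = -(⅖ + t)/2 = -⅕ - t/2)
k = 1/41694 ≈ 2.3984e-5
x = 189/10 (x = 7 + ((-⅕ - ½*(-14))*7)/4 = 7 + ((-⅕ + 7)*7)/4 = 7 + ((34/5)*7)/4 = 7 + (¼)*(238/5) = 7 + 119/10 = 189/10 ≈ 18.900)
k + x = 1/41694 + 189/10 = 1970044/104235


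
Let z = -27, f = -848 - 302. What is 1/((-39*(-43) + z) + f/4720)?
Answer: 472/778685 ≈ 0.00060615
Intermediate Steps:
f = -1150
1/((-39*(-43) + z) + f/4720) = 1/((-39*(-43) - 27) - 1150/4720) = 1/((1677 - 27) - 1150*1/4720) = 1/(1650 - 115/472) = 1/(778685/472) = 472/778685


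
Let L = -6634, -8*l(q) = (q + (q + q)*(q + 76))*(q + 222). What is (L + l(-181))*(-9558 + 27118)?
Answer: -3520913895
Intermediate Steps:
l(q) = -(222 + q)*(q + 2*q*(76 + q))/8 (l(q) = -(q + (q + q)*(q + 76))*(q + 222)/8 = -(q + (2*q)*(76 + q))*(222 + q)/8 = -(q + 2*q*(76 + q))*(222 + q)/8 = -(222 + q)*(q + 2*q*(76 + q))/8)
(L + l(-181))*(-9558 + 27118) = (-6634 - 1/8*(-181)*(33966 + 2*(-181)**2 + 597*(-181)))*(-9558 + 27118) = (-6634 - 1/8*(-181)*(33966 + 2*32761 - 108057))*17560 = (-6634 - 1/8*(-181)*(33966 + 65522 - 108057))*17560 = (-6634 - 1/8*(-181)*(-8569))*17560 = (-6634 - 1550989/8)*17560 = -1604061/8*17560 = -3520913895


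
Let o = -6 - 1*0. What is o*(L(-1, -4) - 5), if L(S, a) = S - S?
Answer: 30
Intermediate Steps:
o = -6 (o = -6 + 0 = -6)
L(S, a) = 0
o*(L(-1, -4) - 5) = -6*(0 - 5) = -6*(-5) = 30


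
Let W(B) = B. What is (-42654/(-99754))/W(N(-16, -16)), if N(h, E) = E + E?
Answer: -21327/1596064 ≈ -0.013362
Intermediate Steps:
N(h, E) = 2*E
(-42654/(-99754))/W(N(-16, -16)) = (-42654/(-99754))/((2*(-16))) = -42654*(-1/99754)/(-32) = (21327/49877)*(-1/32) = -21327/1596064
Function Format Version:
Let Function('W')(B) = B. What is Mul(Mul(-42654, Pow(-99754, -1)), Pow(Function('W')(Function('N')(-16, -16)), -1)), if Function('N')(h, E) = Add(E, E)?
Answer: Rational(-21327, 1596064) ≈ -0.013362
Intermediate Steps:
Function('N')(h, E) = Mul(2, E)
Mul(Mul(-42654, Pow(-99754, -1)), Pow(Function('W')(Function('N')(-16, -16)), -1)) = Mul(Mul(-42654, Pow(-99754, -1)), Pow(Mul(2, -16), -1)) = Mul(Mul(-42654, Rational(-1, 99754)), Pow(-32, -1)) = Mul(Rational(21327, 49877), Rational(-1, 32)) = Rational(-21327, 1596064)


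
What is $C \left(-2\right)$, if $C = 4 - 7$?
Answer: $6$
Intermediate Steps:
$C = -3$ ($C = 4 - 7 = -3$)
$C \left(-2\right) = \left(-3\right) \left(-2\right) = 6$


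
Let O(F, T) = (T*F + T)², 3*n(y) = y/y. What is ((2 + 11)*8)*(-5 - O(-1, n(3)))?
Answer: -520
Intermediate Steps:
n(y) = ⅓ (n(y) = (y/y)/3 = (⅓)*1 = ⅓)
O(F, T) = (T + F*T)² (O(F, T) = (F*T + T)² = (T + F*T)²)
((2 + 11)*8)*(-5 - O(-1, n(3))) = ((2 + 11)*8)*(-5 - (⅓)²*(1 - 1)²) = (13*8)*(-5 - 0²/9) = 104*(-5 - 0/9) = 104*(-5 - 1*0) = 104*(-5 + 0) = 104*(-5) = -520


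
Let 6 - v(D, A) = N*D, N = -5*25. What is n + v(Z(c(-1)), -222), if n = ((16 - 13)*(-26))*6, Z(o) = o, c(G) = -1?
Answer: -587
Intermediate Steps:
N = -125
v(D, A) = 6 + 125*D (v(D, A) = 6 - (-125)*D = 6 + 125*D)
n = -468 (n = (3*(-26))*6 = -78*6 = -468)
n + v(Z(c(-1)), -222) = -468 + (6 + 125*(-1)) = -468 + (6 - 125) = -468 - 119 = -587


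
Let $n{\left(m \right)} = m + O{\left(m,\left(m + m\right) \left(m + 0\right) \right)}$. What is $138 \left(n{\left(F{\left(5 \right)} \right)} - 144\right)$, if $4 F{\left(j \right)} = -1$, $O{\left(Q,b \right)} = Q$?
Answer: $-19941$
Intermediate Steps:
$F{\left(j \right)} = - \frac{1}{4}$ ($F{\left(j \right)} = \frac{1}{4} \left(-1\right) = - \frac{1}{4}$)
$n{\left(m \right)} = 2 m$ ($n{\left(m \right)} = m + m = 2 m$)
$138 \left(n{\left(F{\left(5 \right)} \right)} - 144\right) = 138 \left(2 \left(- \frac{1}{4}\right) - 144\right) = 138 \left(- \frac{1}{2} - 144\right) = 138 \left(- \frac{289}{2}\right) = -19941$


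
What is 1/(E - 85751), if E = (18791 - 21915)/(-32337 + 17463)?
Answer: -7437/637728625 ≈ -1.1662e-5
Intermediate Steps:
E = 1562/7437 (E = -3124/(-14874) = -3124*(-1/14874) = 1562/7437 ≈ 0.21003)
1/(E - 85751) = 1/(1562/7437 - 85751) = 1/(-637728625/7437) = -7437/637728625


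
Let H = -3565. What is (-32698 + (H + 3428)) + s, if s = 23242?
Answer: -9593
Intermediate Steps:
(-32698 + (H + 3428)) + s = (-32698 + (-3565 + 3428)) + 23242 = (-32698 - 137) + 23242 = -32835 + 23242 = -9593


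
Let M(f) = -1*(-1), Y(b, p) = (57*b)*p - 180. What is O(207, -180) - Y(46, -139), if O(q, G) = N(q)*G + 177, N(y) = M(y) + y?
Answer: 327375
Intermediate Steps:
Y(b, p) = -180 + 57*b*p (Y(b, p) = 57*b*p - 180 = -180 + 57*b*p)
M(f) = 1
N(y) = 1 + y
O(q, G) = 177 + G*(1 + q) (O(q, G) = (1 + q)*G + 177 = G*(1 + q) + 177 = 177 + G*(1 + q))
O(207, -180) - Y(46, -139) = (177 - 180*(1 + 207)) - (-180 + 57*46*(-139)) = (177 - 180*208) - (-180 - 364458) = (177 - 37440) - 1*(-364638) = -37263 + 364638 = 327375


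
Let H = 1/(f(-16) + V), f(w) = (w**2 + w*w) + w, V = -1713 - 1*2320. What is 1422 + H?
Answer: 5029613/3537 ≈ 1422.0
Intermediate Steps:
V = -4033 (V = -1713 - 2320 = -4033)
f(w) = w + 2*w**2 (f(w) = (w**2 + w**2) + w = 2*w**2 + w = w + 2*w**2)
H = -1/3537 (H = 1/(-16*(1 + 2*(-16)) - 4033) = 1/(-16*(1 - 32) - 4033) = 1/(-16*(-31) - 4033) = 1/(496 - 4033) = 1/(-3537) = -1/3537 ≈ -0.00028273)
1422 + H = 1422 - 1/3537 = 5029613/3537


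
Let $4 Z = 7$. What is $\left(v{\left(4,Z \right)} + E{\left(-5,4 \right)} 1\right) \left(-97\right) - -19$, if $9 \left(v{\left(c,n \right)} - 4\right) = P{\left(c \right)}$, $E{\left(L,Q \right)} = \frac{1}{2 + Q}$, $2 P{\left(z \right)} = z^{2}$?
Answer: $- \frac{8485}{18} \approx -471.39$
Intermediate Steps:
$Z = \frac{7}{4}$ ($Z = \frac{1}{4} \cdot 7 = \frac{7}{4} \approx 1.75$)
$P{\left(z \right)} = \frac{z^{2}}{2}$
$v{\left(c,n \right)} = 4 + \frac{c^{2}}{18}$ ($v{\left(c,n \right)} = 4 + \frac{\frac{1}{2} c^{2}}{9} = 4 + \frac{c^{2}}{18}$)
$\left(v{\left(4,Z \right)} + E{\left(-5,4 \right)} 1\right) \left(-97\right) - -19 = \left(\left(4 + \frac{4^{2}}{18}\right) + \frac{1}{2 + 4} \cdot 1\right) \left(-97\right) - -19 = \left(\left(4 + \frac{1}{18} \cdot 16\right) + \frac{1}{6} \cdot 1\right) \left(-97\right) + \left(-29 + 48\right) = \left(\left(4 + \frac{8}{9}\right) + \frac{1}{6} \cdot 1\right) \left(-97\right) + 19 = \left(\frac{44}{9} + \frac{1}{6}\right) \left(-97\right) + 19 = \frac{91}{18} \left(-97\right) + 19 = - \frac{8827}{18} + 19 = - \frac{8485}{18}$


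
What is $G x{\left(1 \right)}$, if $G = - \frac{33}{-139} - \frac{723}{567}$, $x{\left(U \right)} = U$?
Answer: $- \frac{27262}{26271} \approx -1.0377$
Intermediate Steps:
$G = - \frac{27262}{26271}$ ($G = \left(-33\right) \left(- \frac{1}{139}\right) - \frac{241}{189} = \frac{33}{139} - \frac{241}{189} = - \frac{27262}{26271} \approx -1.0377$)
$G x{\left(1 \right)} = \left(- \frac{27262}{26271}\right) 1 = - \frac{27262}{26271}$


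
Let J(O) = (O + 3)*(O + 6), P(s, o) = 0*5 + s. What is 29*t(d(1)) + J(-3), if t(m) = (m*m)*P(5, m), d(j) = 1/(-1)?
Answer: 145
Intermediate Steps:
P(s, o) = s (P(s, o) = 0 + s = s)
d(j) = -1
t(m) = 5*m**2 (t(m) = (m*m)*5 = m**2*5 = 5*m**2)
J(O) = (3 + O)*(6 + O)
29*t(d(1)) + J(-3) = 29*(5*(-1)**2) + (18 + (-3)**2 + 9*(-3)) = 29*(5*1) + (18 + 9 - 27) = 29*5 + 0 = 145 + 0 = 145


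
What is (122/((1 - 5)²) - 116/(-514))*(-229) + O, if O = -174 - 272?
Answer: -4613265/2056 ≈ -2243.8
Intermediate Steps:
O = -446
(122/((1 - 5)²) - 116/(-514))*(-229) + O = (122/((1 - 5)²) - 116/(-514))*(-229) - 446 = (122/((-4)²) - 116*(-1/514))*(-229) - 446 = (122/16 + 58/257)*(-229) - 446 = (122*(1/16) + 58/257)*(-229) - 446 = (61/8 + 58/257)*(-229) - 446 = (16141/2056)*(-229) - 446 = -3696289/2056 - 446 = -4613265/2056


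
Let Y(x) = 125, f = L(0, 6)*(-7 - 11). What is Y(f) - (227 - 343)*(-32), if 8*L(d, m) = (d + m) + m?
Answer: -3587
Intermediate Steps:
L(d, m) = m/4 + d/8 (L(d, m) = ((d + m) + m)/8 = (d + 2*m)/8 = m/4 + d/8)
f = -27 (f = ((1/4)*6 + (1/8)*0)*(-7 - 11) = (3/2 + 0)*(-18) = (3/2)*(-18) = -27)
Y(f) - (227 - 343)*(-32) = 125 - (227 - 343)*(-32) = 125 - (-116)*(-32) = 125 - 1*3712 = 125 - 3712 = -3587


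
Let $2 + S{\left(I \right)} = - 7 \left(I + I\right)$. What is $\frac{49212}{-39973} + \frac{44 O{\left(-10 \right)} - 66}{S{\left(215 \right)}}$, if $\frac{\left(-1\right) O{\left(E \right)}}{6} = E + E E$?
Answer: $\frac{134028359}{20066446} \approx 6.6792$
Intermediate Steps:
$O{\left(E \right)} = - 6 E - 6 E^{2}$ ($O{\left(E \right)} = - 6 \left(E + E E\right) = - 6 \left(E + E^{2}\right) = - 6 E - 6 E^{2}$)
$S{\left(I \right)} = -2 - 14 I$ ($S{\left(I \right)} = -2 - 7 \left(I + I\right) = -2 - 7 \cdot 2 I = -2 - 14 I$)
$\frac{49212}{-39973} + \frac{44 O{\left(-10 \right)} - 66}{S{\left(215 \right)}} = \frac{49212}{-39973} + \frac{44 \left(\left(-6\right) \left(-10\right) \left(1 - 10\right)\right) - 66}{-2 - 3010} = 49212 \left(- \frac{1}{39973}\right) + \frac{44 \left(\left(-6\right) \left(-10\right) \left(-9\right)\right) - 66}{-2 - 3010} = - \frac{49212}{39973} + \frac{44 \left(-540\right) - 66}{-3012} = - \frac{49212}{39973} + \left(-23760 - 66\right) \left(- \frac{1}{3012}\right) = - \frac{49212}{39973} - - \frac{3971}{502} = - \frac{49212}{39973} + \frac{3971}{502} = \frac{134028359}{20066446}$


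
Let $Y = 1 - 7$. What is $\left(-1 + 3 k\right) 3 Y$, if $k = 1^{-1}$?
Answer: $-36$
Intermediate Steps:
$k = 1$
$Y = -6$
$\left(-1 + 3 k\right) 3 Y = \left(-1 + 3 \cdot 1\right) 3 \left(-6\right) = \left(-1 + 3\right) 3 \left(-6\right) = 2 \cdot 3 \left(-6\right) = 6 \left(-6\right) = -36$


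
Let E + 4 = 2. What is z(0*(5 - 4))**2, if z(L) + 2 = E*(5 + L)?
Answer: 144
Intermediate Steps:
E = -2 (E = -4 + 2 = -2)
z(L) = -12 - 2*L (z(L) = -2 - 2*(5 + L) = -2 + (-10 - 2*L) = -12 - 2*L)
z(0*(5 - 4))**2 = (-12 - 0*(5 - 4))**2 = (-12 - 0)**2 = (-12 - 2*0)**2 = (-12 + 0)**2 = (-12)**2 = 144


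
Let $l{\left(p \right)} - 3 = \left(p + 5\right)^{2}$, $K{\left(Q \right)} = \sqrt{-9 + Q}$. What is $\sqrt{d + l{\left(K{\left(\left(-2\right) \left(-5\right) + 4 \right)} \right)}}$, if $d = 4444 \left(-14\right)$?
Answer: $\sqrt{-62213 + \left(5 + \sqrt{5}\right)^{2}} \approx 249.32 i$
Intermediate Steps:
$d = -62216$
$l{\left(p \right)} = 3 + \left(5 + p\right)^{2}$ ($l{\left(p \right)} = 3 + \left(p + 5\right)^{2} = 3 + \left(5 + p\right)^{2}$)
$\sqrt{d + l{\left(K{\left(\left(-2\right) \left(-5\right) + 4 \right)} \right)}} = \sqrt{-62216 + \left(3 + \left(5 + \sqrt{-9 + \left(\left(-2\right) \left(-5\right) + 4\right)}\right)^{2}\right)} = \sqrt{-62216 + \left(3 + \left(5 + \sqrt{-9 + \left(10 + 4\right)}\right)^{2}\right)} = \sqrt{-62216 + \left(3 + \left(5 + \sqrt{-9 + 14}\right)^{2}\right)} = \sqrt{-62216 + \left(3 + \left(5 + \sqrt{5}\right)^{2}\right)} = \sqrt{-62213 + \left(5 + \sqrt{5}\right)^{2}}$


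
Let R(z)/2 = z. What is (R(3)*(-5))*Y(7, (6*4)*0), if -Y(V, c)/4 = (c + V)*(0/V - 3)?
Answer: -2520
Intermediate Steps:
R(z) = 2*z
Y(V, c) = 12*V + 12*c (Y(V, c) = -4*(c + V)*(0/V - 3) = -4*(V + c)*(0 - 3) = -4*(V + c)*(-3) = -4*(-3*V - 3*c) = 12*V + 12*c)
(R(3)*(-5))*Y(7, (6*4)*0) = ((2*3)*(-5))*(12*7 + 12*((6*4)*0)) = (6*(-5))*(84 + 12*(24*0)) = -30*(84 + 12*0) = -30*(84 + 0) = -30*84 = -2520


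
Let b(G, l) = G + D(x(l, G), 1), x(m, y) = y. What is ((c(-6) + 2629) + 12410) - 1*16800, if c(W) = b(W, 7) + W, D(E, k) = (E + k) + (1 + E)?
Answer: -1783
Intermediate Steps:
D(E, k) = 1 + k + 2*E
b(G, l) = 2 + 3*G (b(G, l) = G + (1 + 1 + 2*G) = G + (2 + 2*G) = 2 + 3*G)
c(W) = 2 + 4*W (c(W) = (2 + 3*W) + W = 2 + 4*W)
((c(-6) + 2629) + 12410) - 1*16800 = (((2 + 4*(-6)) + 2629) + 12410) - 1*16800 = (((2 - 24) + 2629) + 12410) - 16800 = ((-22 + 2629) + 12410) - 16800 = (2607 + 12410) - 16800 = 15017 - 16800 = -1783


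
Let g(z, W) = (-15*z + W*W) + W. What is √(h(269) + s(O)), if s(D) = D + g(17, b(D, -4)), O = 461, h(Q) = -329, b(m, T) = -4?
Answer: I*√111 ≈ 10.536*I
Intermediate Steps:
g(z, W) = W + W² - 15*z (g(z, W) = (-15*z + W²) + W = (W² - 15*z) + W = W + W² - 15*z)
s(D) = -243 + D (s(D) = D + (-4 + (-4)² - 15*17) = D + (-4 + 16 - 255) = D - 243 = -243 + D)
√(h(269) + s(O)) = √(-329 + (-243 + 461)) = √(-329 + 218) = √(-111) = I*√111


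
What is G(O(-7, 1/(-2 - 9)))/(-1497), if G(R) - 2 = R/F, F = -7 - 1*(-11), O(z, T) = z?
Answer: -1/5988 ≈ -0.00016700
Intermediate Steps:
F = 4 (F = -7 + 11 = 4)
G(R) = 2 + R/4
G(O(-7, 1/(-2 - 9)))/(-1497) = (2 + (¼)*(-7))/(-1497) = (2 - 7/4)*(-1/1497) = (¼)*(-1/1497) = -1/5988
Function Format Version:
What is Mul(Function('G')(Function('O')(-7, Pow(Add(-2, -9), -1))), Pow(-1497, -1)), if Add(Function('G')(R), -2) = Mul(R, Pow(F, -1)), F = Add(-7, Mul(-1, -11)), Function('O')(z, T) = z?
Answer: Rational(-1, 5988) ≈ -0.00016700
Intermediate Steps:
F = 4 (F = Add(-7, 11) = 4)
Function('G')(R) = Add(2, Mul(Rational(1, 4), R)) (Function('G')(R) = Add(2, Mul(R, Pow(4, -1))) = Add(2, Mul(R, Rational(1, 4))) = Add(2, Mul(Rational(1, 4), R)))
Mul(Function('G')(Function('O')(-7, Pow(Add(-2, -9), -1))), Pow(-1497, -1)) = Mul(Add(2, Mul(Rational(1, 4), -7)), Pow(-1497, -1)) = Mul(Add(2, Rational(-7, 4)), Rational(-1, 1497)) = Mul(Rational(1, 4), Rational(-1, 1497)) = Rational(-1, 5988)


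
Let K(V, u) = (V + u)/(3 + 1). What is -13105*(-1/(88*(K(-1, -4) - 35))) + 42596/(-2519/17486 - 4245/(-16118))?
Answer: 83252694364023/233194742 ≈ 3.5701e+5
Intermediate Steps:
K(V, u) = V/4 + u/4 (K(V, u) = (V + u)/4 = (V + u)*(¼) = V/4 + u/4)
-13105*(-1/(88*(K(-1, -4) - 35))) + 42596/(-2519/17486 - 4245/(-16118)) = -13105*(-1/(88*(((¼)*(-1) + (¼)*(-4)) - 35))) + 42596/(-2519/17486 - 4245/(-16118)) = -13105*(-1/(88*((-¼ - 1) - 35))) + 42596/(-2519*1/17486 - 4245*(-1/16118)) = -13105*(-1/(88*(-5/4 - 35))) + 42596/(-2519/17486 + 4245/16118) = -13105/((-145/4*(-88))) + 42596/(8406707/70459837) = -13105/3190 + 42596*(70459837/8406707) = -13105*1/3190 + 130491618124/365509 = -2621/638 + 130491618124/365509 = 83252694364023/233194742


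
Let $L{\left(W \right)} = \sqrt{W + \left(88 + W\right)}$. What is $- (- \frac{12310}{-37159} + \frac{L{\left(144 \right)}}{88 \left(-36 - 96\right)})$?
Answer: $- \frac{12310}{37159} + \frac{\sqrt{94}}{5808} \approx -0.32961$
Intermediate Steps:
$L{\left(W \right)} = \sqrt{88 + 2 W}$
$- (- \frac{12310}{-37159} + \frac{L{\left(144 \right)}}{88 \left(-36 - 96\right)}) = - (- \frac{12310}{-37159} + \frac{\sqrt{88 + 2 \cdot 144}}{88 \left(-36 - 96\right)}) = - (\left(-12310\right) \left(- \frac{1}{37159}\right) + \frac{\sqrt{88 + 288}}{88 \left(-132\right)}) = - (\frac{12310}{37159} + \frac{\sqrt{376}}{-11616}) = - (\frac{12310}{37159} + 2 \sqrt{94} \left(- \frac{1}{11616}\right)) = - (\frac{12310}{37159} - \frac{\sqrt{94}}{5808}) = - \frac{12310}{37159} + \frac{\sqrt{94}}{5808}$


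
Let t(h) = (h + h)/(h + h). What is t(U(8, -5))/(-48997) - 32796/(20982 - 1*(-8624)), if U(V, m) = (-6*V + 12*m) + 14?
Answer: -803467609/725302591 ≈ -1.1078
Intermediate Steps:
U(V, m) = 14 - 6*V + 12*m
t(h) = 1 (t(h) = (2*h)/((2*h)) = (2*h)*(1/(2*h)) = 1)
t(U(8, -5))/(-48997) - 32796/(20982 - 1*(-8624)) = 1/(-48997) - 32796/(20982 - 1*(-8624)) = 1*(-1/48997) - 32796/(20982 + 8624) = -1/48997 - 32796/29606 = -1/48997 - 32796*1/29606 = -1/48997 - 16398/14803 = -803467609/725302591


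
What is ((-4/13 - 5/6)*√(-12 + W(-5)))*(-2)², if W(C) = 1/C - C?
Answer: -356*I*√5/65 ≈ -12.247*I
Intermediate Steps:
((-4/13 - 5/6)*√(-12 + W(-5)))*(-2)² = ((-4/13 - 5/6)*√(-12 + (1/(-5) - 1*(-5))))*(-2)² = ((-4*1/13 - 5*⅙)*√(-12 + (-⅕ + 5)))*4 = ((-4/13 - ⅚)*√(-12 + 24/5))*4 = -89*I*√5/65*4 = -356*I*√5/65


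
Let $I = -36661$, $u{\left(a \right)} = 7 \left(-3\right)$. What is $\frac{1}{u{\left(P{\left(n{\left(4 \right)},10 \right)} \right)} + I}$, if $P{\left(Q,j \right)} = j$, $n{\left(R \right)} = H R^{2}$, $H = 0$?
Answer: $- \frac{1}{36682} \approx -2.7261 \cdot 10^{-5}$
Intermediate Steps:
$n{\left(R \right)} = 0$ ($n{\left(R \right)} = 0 R^{2} = 0$)
$u{\left(a \right)} = -21$
$\frac{1}{u{\left(P{\left(n{\left(4 \right)},10 \right)} \right)} + I} = \frac{1}{-21 - 36661} = \frac{1}{-36682} = - \frac{1}{36682}$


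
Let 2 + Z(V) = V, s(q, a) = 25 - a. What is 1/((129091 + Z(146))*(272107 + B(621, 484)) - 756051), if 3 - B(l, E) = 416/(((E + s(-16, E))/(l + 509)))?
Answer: 1/32735348247 ≈ 3.0548e-11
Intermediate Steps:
Z(V) = -2 + V
B(l, E) = -211669/25 - 416*l/25 (B(l, E) = 3 - 416/((E + (25 - E))/(l + 509)) = 3 - 416/(25/(509 + l)) = 3 - 416*(509/25 + l/25) = 3 - (211744/25 + 416*l/25) = 3 + (-211744/25 - 416*l/25) = -211669/25 - 416*l/25)
1/((129091 + Z(146))*(272107 + B(621, 484)) - 756051) = 1/((129091 + (-2 + 146))*(272107 + (-211669/25 - 416/25*621)) - 756051) = 1/((129091 + 144)*(272107 + (-211669/25 - 258336/25)) - 756051) = 1/(129235*(272107 - 94001/5) - 756051) = 1/(129235*(1266534/5) - 756051) = 1/(32736104298 - 756051) = 1/32735348247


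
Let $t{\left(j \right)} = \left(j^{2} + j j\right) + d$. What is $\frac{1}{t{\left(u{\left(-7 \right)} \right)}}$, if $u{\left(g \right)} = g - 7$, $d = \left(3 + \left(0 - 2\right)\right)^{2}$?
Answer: $\frac{1}{393} \approx 0.0025445$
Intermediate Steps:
$d = 1$ ($d = \left(3 - 2\right)^{2} = 1^{2} = 1$)
$u{\left(g \right)} = -7 + g$
$t{\left(j \right)} = 1 + 2 j^{2}$ ($t{\left(j \right)} = \left(j^{2} + j j\right) + 1 = \left(j^{2} + j^{2}\right) + 1 = 2 j^{2} + 1 = 1 + 2 j^{2}$)
$\frac{1}{t{\left(u{\left(-7 \right)} \right)}} = \frac{1}{1 + 2 \left(-7 - 7\right)^{2}} = \frac{1}{1 + 2 \left(-14\right)^{2}} = \frac{1}{1 + 2 \cdot 196} = \frac{1}{1 + 392} = \frac{1}{393}$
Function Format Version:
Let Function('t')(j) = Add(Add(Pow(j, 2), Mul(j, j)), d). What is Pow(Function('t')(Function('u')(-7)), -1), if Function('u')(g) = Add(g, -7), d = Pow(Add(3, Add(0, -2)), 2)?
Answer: Rational(1, 393) ≈ 0.0025445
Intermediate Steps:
d = 1 (d = Pow(Add(3, -2), 2) = Pow(1, 2) = 1)
Function('u')(g) = Add(-7, g)
Function('t')(j) = Add(1, Mul(2, Pow(j, 2))) (Function('t')(j) = Add(Add(Pow(j, 2), Mul(j, j)), 1) = Add(Add(Pow(j, 2), Pow(j, 2)), 1) = Add(Mul(2, Pow(j, 2)), 1) = Add(1, Mul(2, Pow(j, 2))))
Pow(Function('t')(Function('u')(-7)), -1) = Pow(Add(1, Mul(2, Pow(Add(-7, -7), 2))), -1) = Pow(Add(1, Mul(2, Pow(-14, 2))), -1) = Pow(Add(1, Mul(2, 196)), -1) = Pow(Add(1, 392), -1) = Pow(393, -1) = Rational(1, 393)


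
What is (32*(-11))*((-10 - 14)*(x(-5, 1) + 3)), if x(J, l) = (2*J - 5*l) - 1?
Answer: -109824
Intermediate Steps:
x(J, l) = -1 - 5*l + 2*J (x(J, l) = (-5*l + 2*J) - 1 = -1 - 5*l + 2*J)
(32*(-11))*((-10 - 14)*(x(-5, 1) + 3)) = (32*(-11))*((-10 - 14)*((-1 - 5*1 + 2*(-5)) + 3)) = -(-8448)*((-1 - 5 - 10) + 3) = -(-8448)*(-16 + 3) = -(-8448)*(-13) = -352*312 = -109824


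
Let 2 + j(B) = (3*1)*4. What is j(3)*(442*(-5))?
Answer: -22100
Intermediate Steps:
j(B) = 10 (j(B) = -2 + (3*1)*4 = -2 + 3*4 = -2 + 12 = 10)
j(3)*(442*(-5)) = 10*(442*(-5)) = 10*(-2210) = -22100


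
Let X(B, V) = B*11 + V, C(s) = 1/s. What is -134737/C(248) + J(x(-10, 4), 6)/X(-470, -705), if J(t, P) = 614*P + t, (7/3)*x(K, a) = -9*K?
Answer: -1374182689058/41125 ≈ -3.3415e+7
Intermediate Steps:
x(K, a) = -27*K/7 (x(K, a) = 3*(-9*K)/7 = -27*K/7)
X(B, V) = V + 11*B (X(B, V) = 11*B + V = V + 11*B)
J(t, P) = t + 614*P
-134737/C(248) + J(x(-10, 4), 6)/X(-470, -705) = -134737/(1/248) + (-27/7*(-10) + 614*6)/(-705 + 11*(-470)) = -134737/1/248 + (270/7 + 3684)/(-705 - 5170) = -134737*248 + (26058/7)/(-5875) = -33414776 + (26058/7)*(-1/5875) = -33414776 - 26058/41125 = -1374182689058/41125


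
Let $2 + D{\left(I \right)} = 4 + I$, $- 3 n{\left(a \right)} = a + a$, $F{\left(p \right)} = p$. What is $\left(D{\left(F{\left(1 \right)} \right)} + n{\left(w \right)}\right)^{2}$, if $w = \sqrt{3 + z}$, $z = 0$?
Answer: $\frac{31}{3} - 4 \sqrt{3} \approx 3.4051$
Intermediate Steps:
$w = \sqrt{3}$ ($w = \sqrt{3 + 0} = \sqrt{3} \approx 1.732$)
$n{\left(a \right)} = - \frac{2 a}{3}$ ($n{\left(a \right)} = - \frac{a + a}{3} = - \frac{2 a}{3}$)
$D{\left(I \right)} = 2 + I$ ($D{\left(I \right)} = -2 + \left(4 + I\right) = 2 + I$)
$\left(D{\left(F{\left(1 \right)} \right)} + n{\left(w \right)}\right)^{2} = \left(\left(2 + 1\right) - \frac{2 \sqrt{3}}{3}\right)^{2} = \left(3 - \frac{2 \sqrt{3}}{3}\right)^{2}$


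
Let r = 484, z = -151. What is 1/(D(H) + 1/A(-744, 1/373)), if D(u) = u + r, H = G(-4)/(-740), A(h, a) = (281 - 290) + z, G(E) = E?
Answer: 1184/573055 ≈ 0.0020661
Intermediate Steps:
A(h, a) = -160 (A(h, a) = (281 - 290) - 151 = -9 - 151 = -160)
H = 1/185 (H = -4/(-740) = -4*(-1/740) = 1/185 ≈ 0.0054054)
D(u) = 484 + u (D(u) = u + 484 = 484 + u)
1/(D(H) + 1/A(-744, 1/373)) = 1/((484 + 1/185) + 1/(-160)) = 1/(89541/185 - 1/160) = 1/(573055/1184) = 1184/573055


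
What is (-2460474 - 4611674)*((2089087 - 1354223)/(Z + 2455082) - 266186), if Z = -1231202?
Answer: 287994651256600096/152985 ≈ 1.8825e+12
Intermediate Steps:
(-2460474 - 4611674)*((2089087 - 1354223)/(Z + 2455082) - 266186) = (-2460474 - 4611674)*((2089087 - 1354223)/(-1231202 + 2455082) - 266186) = -7072148*(734864/1223880 - 266186) = -7072148*(734864*(1/1223880) - 266186) = -7072148*(91858/152985 - 266186) = -7072148*(-40722373352/152985) = 287994651256600096/152985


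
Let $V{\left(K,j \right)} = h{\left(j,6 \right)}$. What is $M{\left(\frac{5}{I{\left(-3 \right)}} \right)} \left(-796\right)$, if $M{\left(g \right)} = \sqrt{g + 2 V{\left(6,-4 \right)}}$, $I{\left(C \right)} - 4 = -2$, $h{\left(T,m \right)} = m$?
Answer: $- 398 \sqrt{58} \approx -3031.1$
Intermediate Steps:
$V{\left(K,j \right)} = 6$
$I{\left(C \right)} = 2$ ($I{\left(C \right)} = 4 - 2 = 2$)
$M{\left(g \right)} = \sqrt{12 + g}$ ($M{\left(g \right)} = \sqrt{g + 2 \cdot 6} = \sqrt{g + 12} = \sqrt{12 + g}$)
$M{\left(\frac{5}{I{\left(-3 \right)}} \right)} \left(-796\right) = \sqrt{12 + \frac{5}{2}} \left(-796\right) = \sqrt{\frac{29}{2}} \left(-796\right) = \frac{\sqrt{58}}{2} \left(-796\right) = - 398 \sqrt{58}$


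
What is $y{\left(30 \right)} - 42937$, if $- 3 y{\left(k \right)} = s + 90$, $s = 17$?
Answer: $- \frac{128918}{3} \approx -42973.0$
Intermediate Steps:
$y{\left(k \right)} = - \frac{107}{3}$ ($y{\left(k \right)} = - \frac{17 + 90}{3} = \left(- \frac{1}{3}\right) 107 = - \frac{107}{3}$)
$y{\left(30 \right)} - 42937 = - \frac{107}{3} - 42937 = - \frac{128918}{3}$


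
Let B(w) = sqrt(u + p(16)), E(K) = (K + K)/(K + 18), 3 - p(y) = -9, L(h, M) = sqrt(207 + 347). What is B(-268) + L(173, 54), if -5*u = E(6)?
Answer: sqrt(554) + sqrt(1190)/10 ≈ 26.987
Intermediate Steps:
L(h, M) = sqrt(554)
p(y) = 12 (p(y) = 3 - 1*(-9) = 3 + 9 = 12)
E(K) = 2*K/(18 + K) (E(K) = (2*K)/(18 + K) = 2*K/(18 + K))
u = -1/10 (u = -2*6/(5*(18 + 6)) = -2*6/(5*24) = -1/5*1/2 = -1/10 ≈ -0.10000)
B(w) = sqrt(1190)/10 (B(w) = sqrt(-1/10 + 12) = sqrt(119/10) = sqrt(1190)/10)
B(-268) + L(173, 54) = sqrt(1190)/10 + sqrt(554) = sqrt(554) + sqrt(1190)/10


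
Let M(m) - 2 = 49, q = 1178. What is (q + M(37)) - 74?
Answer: 1155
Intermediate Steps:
M(m) = 51 (M(m) = 2 + 49 = 51)
(q + M(37)) - 74 = (1178 + 51) - 74 = 1229 - 74 = 1155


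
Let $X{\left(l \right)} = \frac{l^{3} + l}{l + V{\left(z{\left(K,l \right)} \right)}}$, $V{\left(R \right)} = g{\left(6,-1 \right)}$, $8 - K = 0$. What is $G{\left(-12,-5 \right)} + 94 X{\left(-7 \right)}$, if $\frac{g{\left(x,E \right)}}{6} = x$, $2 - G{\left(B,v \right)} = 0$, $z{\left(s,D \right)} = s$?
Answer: $- \frac{32842}{29} \approx -1132.5$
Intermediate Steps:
$K = 8$ ($K = 8 - 0 = 8 + 0 = 8$)
$G{\left(B,v \right)} = 2$ ($G{\left(B,v \right)} = 2 - 0 = 2 + 0 = 2$)
$g{\left(x,E \right)} = 6 x$
$V{\left(R \right)} = 36$ ($V{\left(R \right)} = 6 \cdot 6 = 36$)
$X{\left(l \right)} = \frac{l + l^{3}}{36 + l}$ ($X{\left(l \right)} = \frac{l^{3} + l}{l + 36} = \frac{l + l^{3}}{36 + l}$)
$G{\left(-12,-5 \right)} + 94 X{\left(-7 \right)} = 2 + 94 \frac{-7 + \left(-7\right)^{3}}{36 - 7} = 2 + 94 \frac{-7 - 343}{29} = 2 + 94 \cdot \frac{1}{29} \left(-350\right) = 2 + 94 \left(- \frac{350}{29}\right) = 2 - \frac{32900}{29} = - \frac{32842}{29}$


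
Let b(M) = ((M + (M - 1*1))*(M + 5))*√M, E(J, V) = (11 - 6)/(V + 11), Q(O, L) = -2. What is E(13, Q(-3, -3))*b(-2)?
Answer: -25*I*√2/3 ≈ -11.785*I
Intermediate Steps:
E(J, V) = 5/(11 + V)
b(M) = √M*(-1 + 2*M)*(5 + M) (b(M) = ((M + (M - 1))*(5 + M))*√M = ((M + (-1 + M))*(5 + M))*√M = ((-1 + 2*M)*(5 + M))*√M = √M*(-1 + 2*M)*(5 + M))
E(13, Q(-3, -3))*b(-2) = (5/(11 - 2))*(√(-2)*(-5 + 2*(-2)² + 9*(-2))) = (5/9)*((I*√2)*(-5 + 2*4 - 18)) = (5*(⅑))*((I*√2)*(-5 + 8 - 18)) = 5*((I*√2)*(-15))/9 = 5*(-15*I*√2)/9 = -25*I*√2/3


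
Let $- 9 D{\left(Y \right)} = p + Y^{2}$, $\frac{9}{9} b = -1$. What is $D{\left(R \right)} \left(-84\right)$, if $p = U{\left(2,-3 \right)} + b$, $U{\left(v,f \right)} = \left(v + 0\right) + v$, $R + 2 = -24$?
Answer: $\frac{19012}{3} \approx 6337.3$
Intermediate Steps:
$b = -1$
$R = -26$ ($R = -2 - 24 = -26$)
$U{\left(v,f \right)} = 2 v$ ($U{\left(v,f \right)} = v + v = 2 v$)
$p = 3$ ($p = 2 \cdot 2 - 1 = 4 - 1 = 3$)
$D{\left(Y \right)} = - \frac{1}{3} - \frac{Y^{2}}{9}$ ($D{\left(Y \right)} = - \frac{3 + Y^{2}}{9} = - \frac{1}{3} - \frac{Y^{2}}{9}$)
$D{\left(R \right)} \left(-84\right) = \left(- \frac{1}{3} - \frac{\left(-26\right)^{2}}{9}\right) \left(-84\right) = \left(- \frac{1}{3} - \frac{676}{9}\right) \left(-84\right) = \left(- \frac{679}{9}\right) \left(-84\right) = \frac{19012}{3}$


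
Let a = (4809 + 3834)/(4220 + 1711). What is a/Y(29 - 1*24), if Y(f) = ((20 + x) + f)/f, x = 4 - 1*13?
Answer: 14405/31632 ≈ 0.45539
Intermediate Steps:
x = -9 (x = 4 - 13 = -9)
a = 2881/1977 (a = 8643/5931 = 8643*(1/5931) = 2881/1977 ≈ 1.4573)
Y(f) = (11 + f)/f (Y(f) = ((20 - 9) + f)/f = (11 + f)/f)
a/Y(29 - 1*24) = 2881/(1977*(((11 + (29 - 1*24))/(29 - 1*24)))) = 2881/(1977*(((11 + (29 - 24))/(29 - 24)))) = 2881/(1977*(((11 + 5)/5))) = 2881/(1977*(((⅕)*16))) = 2881/(1977*(16/5)) = (2881/1977)*(5/16) = 14405/31632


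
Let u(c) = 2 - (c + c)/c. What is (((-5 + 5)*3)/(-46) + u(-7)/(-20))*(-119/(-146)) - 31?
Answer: -31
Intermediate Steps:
u(c) = 0 (u(c) = 2 - 2*c/c = 2 - 1*2 = 2 - 2 = 0)
(((-5 + 5)*3)/(-46) + u(-7)/(-20))*(-119/(-146)) - 31 = (((-5 + 5)*3)/(-46) + 0/(-20))*(-119/(-146)) - 31 = ((0*3)*(-1/46) + 0*(-1/20))*(-119*(-1/146)) - 31 = (0*(-1/46) + 0)*(119/146) - 31 = (0 + 0)*(119/146) - 31 = 0*(119/146) - 31 = 0 - 31 = -31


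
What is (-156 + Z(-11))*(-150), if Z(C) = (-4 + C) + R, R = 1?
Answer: 25500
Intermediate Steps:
Z(C) = -3 + C (Z(C) = (-4 + C) + 1 = -3 + C)
(-156 + Z(-11))*(-150) = (-156 + (-3 - 11))*(-150) = (-156 - 14)*(-150) = -170*(-150) = 25500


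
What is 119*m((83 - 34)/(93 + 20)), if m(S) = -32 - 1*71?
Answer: -12257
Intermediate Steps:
m(S) = -103 (m(S) = -32 - 71 = -103)
119*m((83 - 34)/(93 + 20)) = 119*(-103) = -12257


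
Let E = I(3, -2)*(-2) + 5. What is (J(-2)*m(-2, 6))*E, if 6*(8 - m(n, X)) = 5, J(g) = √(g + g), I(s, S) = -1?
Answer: 301*I/3 ≈ 100.33*I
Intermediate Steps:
J(g) = √2*√g (J(g) = √(2*g) = √2*√g)
m(n, X) = 43/6 (m(n, X) = 8 - ⅙*5 = 8 - ⅚ = 43/6)
E = 7 (E = -1*(-2) + 5 = 2 + 5 = 7)
(J(-2)*m(-2, 6))*E = ((√2*√(-2))*(43/6))*7 = ((√2*(I*√2))*(43/6))*7 = ((2*I)*(43/6))*7 = (43*I/3)*7 = 301*I/3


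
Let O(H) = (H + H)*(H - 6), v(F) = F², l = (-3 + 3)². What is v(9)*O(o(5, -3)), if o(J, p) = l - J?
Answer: 8910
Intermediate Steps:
l = 0 (l = 0² = 0)
o(J, p) = -J (o(J, p) = 0 - J = -J)
O(H) = 2*H*(-6 + H) (O(H) = (2*H)*(-6 + H) = 2*H*(-6 + H))
v(9)*O(o(5, -3)) = 9²*(2*(-1*5)*(-6 - 1*5)) = 81*(2*(-5)*(-6 - 5)) = 81*(2*(-5)*(-11)) = 81*110 = 8910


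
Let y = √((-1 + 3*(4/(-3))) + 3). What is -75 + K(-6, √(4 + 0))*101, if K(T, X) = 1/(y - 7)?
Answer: -4532/51 - 101*I*√2/51 ≈ -88.863 - 2.8007*I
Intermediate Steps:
y = I*√2 (y = √((-1 + 3*(4*(-⅓))) + 3) = √((-1 + 3*(-4/3)) + 3) = √((-1 - 4) + 3) = √(-5 + 3) = √(-2) = I*√2 ≈ 1.4142*I)
K(T, X) = 1/(-7 + I*√2) (K(T, X) = 1/(I*√2 - 7) = 1/(-7 + I*√2))
-75 + K(-6, √(4 + 0))*101 = -75 + (-7/51 - I*√2/51)*101 = -75 + (-707/51 - 101*I*√2/51) = -4532/51 - 101*I*√2/51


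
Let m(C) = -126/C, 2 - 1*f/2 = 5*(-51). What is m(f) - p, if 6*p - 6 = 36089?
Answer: -9276793/1542 ≈ -6016.1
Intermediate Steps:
p = 36095/6 (p = 1 + (⅙)*36089 = 1 + 36089/6 = 36095/6 ≈ 6015.8)
f = 514 (f = 4 - 10*(-51) = 4 - 2*(-255) = 4 + 510 = 514)
m(f) - p = -126/514 - 1*36095/6 = -126*1/514 - 36095/6 = -63/257 - 36095/6 = -9276793/1542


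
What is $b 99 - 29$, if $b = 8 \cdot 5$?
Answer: $3931$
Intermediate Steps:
$b = 40$
$b 99 - 29 = 40 \cdot 99 - 29 = 3960 - 29 = 3931$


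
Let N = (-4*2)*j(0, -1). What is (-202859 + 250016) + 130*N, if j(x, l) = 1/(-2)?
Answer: 47677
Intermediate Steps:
j(x, l) = -½
N = 4 (N = -4*2*(-½) = -8*(-½) = 4)
(-202859 + 250016) + 130*N = (-202859 + 250016) + 130*4 = 47157 + 520 = 47677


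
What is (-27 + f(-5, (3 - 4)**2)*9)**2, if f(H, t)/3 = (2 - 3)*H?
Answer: 11664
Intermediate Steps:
f(H, t) = -3*H (f(H, t) = 3*((2 - 3)*H) = 3*(-H) = -3*H)
(-27 + f(-5, (3 - 4)**2)*9)**2 = (-27 - 3*(-5)*9)**2 = (-27 + 15*9)**2 = (-27 + 135)**2 = 108**2 = 11664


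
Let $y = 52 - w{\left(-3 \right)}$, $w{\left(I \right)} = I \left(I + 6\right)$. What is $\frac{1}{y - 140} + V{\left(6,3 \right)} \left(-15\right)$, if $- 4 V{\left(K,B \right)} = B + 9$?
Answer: $\frac{3554}{79} \approx 44.987$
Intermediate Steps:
$w{\left(I \right)} = I \left(6 + I\right)$
$y = 61$ ($y = 52 - - 3 \left(6 - 3\right) = 52 - \left(-3\right) 3 = 52 - -9 = 52 + 9 = 61$)
$V{\left(K,B \right)} = - \frac{9}{4} - \frac{B}{4}$ ($V{\left(K,B \right)} = - \frac{B + 9}{4} = - \frac{9 + B}{4} = - \frac{9}{4} - \frac{B}{4}$)
$\frac{1}{y - 140} + V{\left(6,3 \right)} \left(-15\right) = \frac{1}{61 - 140} + \left(- \frac{9}{4} - \frac{3}{4}\right) \left(-15\right) = \frac{1}{-79} + \left(- \frac{9}{4} - \frac{3}{4}\right) \left(-15\right) = - \frac{1}{79} - -45 = - \frac{1}{79} + 45 = \frac{3554}{79}$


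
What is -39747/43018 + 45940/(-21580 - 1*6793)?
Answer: -3103988551/1220549714 ≈ -2.5431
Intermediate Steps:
-39747/43018 + 45940/(-21580 - 1*6793) = -39747*1/43018 + 45940/(-21580 - 6793) = -39747/43018 + 45940/(-28373) = -39747/43018 + 45940*(-1/28373) = -39747/43018 - 45940/28373 = -3103988551/1220549714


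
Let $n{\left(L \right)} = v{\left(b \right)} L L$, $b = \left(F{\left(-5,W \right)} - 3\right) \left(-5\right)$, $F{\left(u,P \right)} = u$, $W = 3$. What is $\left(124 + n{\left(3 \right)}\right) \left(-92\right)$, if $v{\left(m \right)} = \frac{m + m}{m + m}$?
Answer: $-12236$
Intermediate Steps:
$b = 40$ ($b = \left(-5 - 3\right) \left(-5\right) = \left(-8\right) \left(-5\right) = 40$)
$v{\left(m \right)} = 1$ ($v{\left(m \right)} = \frac{2 m}{2 m} = 2 m \frac{1}{2 m} = 1$)
$n{\left(L \right)} = L^{2}$ ($n{\left(L \right)} = 1 L L = L L = L^{2}$)
$\left(124 + n{\left(3 \right)}\right) \left(-92\right) = \left(124 + 3^{2}\right) \left(-92\right) = \left(124 + 9\right) \left(-92\right) = 133 \left(-92\right) = -12236$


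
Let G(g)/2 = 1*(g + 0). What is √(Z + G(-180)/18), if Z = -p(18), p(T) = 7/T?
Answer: I*√734/6 ≈ 4.5154*I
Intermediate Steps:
G(g) = 2*g (G(g) = 2*(1*(g + 0)) = 2*(1*g) = 2*g)
Z = -7/18 ≈ -0.38889
√(Z + G(-180)/18) = √(-7/18 + (2*(-180))/18) = √(-7/18 - 360*1/18) = √(-7/18 - 20) = √(-367/18) = I*√734/6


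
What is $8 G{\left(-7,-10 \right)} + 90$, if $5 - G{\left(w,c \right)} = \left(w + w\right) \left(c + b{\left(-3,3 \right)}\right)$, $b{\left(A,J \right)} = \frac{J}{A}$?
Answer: $-1102$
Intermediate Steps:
$G{\left(w,c \right)} = 5 - 2 w \left(-1 + c\right)$ ($G{\left(w,c \right)} = 5 - \left(w + w\right) \left(c + \frac{3}{-3}\right) = 5 - 2 w \left(c + 3 \left(- \frac{1}{3}\right)\right) = 5 - 2 w \left(c - 1\right) = 5 - 2 w \left(-1 + c\right)$)
$8 G{\left(-7,-10 \right)} + 90 = 8 \left(5 + 2 \left(-7\right) - \left(-20\right) \left(-7\right)\right) + 90 = 8 \left(5 - 14 - 140\right) + 90 = 8 \left(-149\right) + 90 = -1192 + 90 = -1102$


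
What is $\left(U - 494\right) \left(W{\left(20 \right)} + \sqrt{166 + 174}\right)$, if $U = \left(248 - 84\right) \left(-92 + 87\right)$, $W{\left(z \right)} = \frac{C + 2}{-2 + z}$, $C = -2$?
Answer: $- 2628 \sqrt{85} \approx -24229.0$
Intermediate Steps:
$W{\left(z \right)} = 0$ ($W{\left(z \right)} = \frac{-2 + 2}{-2 + z} = \frac{0}{-2 + z} = 0$)
$U = -820$ ($U = 164 \left(-5\right) = -820$)
$\left(U - 494\right) \left(W{\left(20 \right)} + \sqrt{166 + 174}\right) = \left(-820 - 494\right) \left(0 + \sqrt{166 + 174}\right) = - 1314 \left(0 + \sqrt{340}\right) = - 1314 \left(0 + 2 \sqrt{85}\right) = - 1314 \cdot 2 \sqrt{85} = - 2628 \sqrt{85}$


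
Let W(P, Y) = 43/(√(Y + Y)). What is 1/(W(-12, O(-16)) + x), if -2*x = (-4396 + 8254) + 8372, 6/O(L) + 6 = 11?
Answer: -14676/89741891 - 86*√15/448709455 ≈ -0.00016428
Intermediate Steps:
O(L) = 6/5 (O(L) = 6/(-6 + 11) = 6/5)
W(P, Y) = 43*√2/(2*√Y) (W(P, Y) = 43/(√(2*Y)) = 43/((√2*√Y)) = 43*(√2/(2*√Y)) = 43*√2/(2*√Y))
x = -6115 (x = -((-4396 + 8254) + 8372)/2 = -(3858 + 8372)/2 = -½*12230 = -6115)
1/(W(-12, O(-16)) + x) = 1/(43*√2/(2*√(6/5)) - 6115) = 1/(43*√2*(√30/6)/2 - 6115) = 1/(43*√15/6 - 6115) = 1/(-6115 + 43*√15/6)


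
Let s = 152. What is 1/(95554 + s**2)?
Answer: 1/118658 ≈ 8.4276e-6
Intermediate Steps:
1/(95554 + s**2) = 1/(95554 + 152**2) = 1/(95554 + 23104) = 1/118658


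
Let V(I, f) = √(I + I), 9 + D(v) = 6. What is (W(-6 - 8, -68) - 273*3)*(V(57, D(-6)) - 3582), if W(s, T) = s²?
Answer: 2231586 - 623*√114 ≈ 2.2249e+6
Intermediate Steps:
D(v) = -3 (D(v) = -9 + 6 = -3)
V(I, f) = √2*√I (V(I, f) = √(2*I) = √2*√I)
(W(-6 - 8, -68) - 273*3)*(V(57, D(-6)) - 3582) = ((-6 - 8)² - 273*3)*(√2*√57 - 3582) = ((-14)² - 819)*(√114 - 3582) = (196 - 819)*(-3582 + √114) = -623*(-3582 + √114) = 2231586 - 623*√114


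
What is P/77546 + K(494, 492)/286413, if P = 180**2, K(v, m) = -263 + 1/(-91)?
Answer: 20062002458/48122062079 ≈ 0.41690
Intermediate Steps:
K(v, m) = -23934/91 (K(v, m) = -263 - 1/91 = -23934/91)
P = 32400
P/77546 + K(494, 492)/286413 = 32400/77546 - 23934/91/286413 = 32400*(1/77546) - 23934/91*1/286413 = 16200/38773 - 7978/8687861 = 20062002458/48122062079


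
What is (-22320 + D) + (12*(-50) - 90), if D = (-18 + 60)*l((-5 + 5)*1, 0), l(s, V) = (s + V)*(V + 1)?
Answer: -23010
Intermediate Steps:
l(s, V) = (1 + V)*(V + s) (l(s, V) = (V + s)*(1 + V) = (1 + V)*(V + s))
D = 0 (D = (-18 + 60)*(0 + (-5 + 5)*1 + 0**2 + 0*((-5 + 5)*1)) = 42*(0 + 0*1 + 0 + 0*(0*1)) = 42*(0 + 0 + 0 + 0*0) = 42*(0 + 0 + 0 + 0) = 42*0 = 0)
(-22320 + D) + (12*(-50) - 90) = (-22320 + 0) + (12*(-50) - 90) = -22320 + (-600 - 90) = -22320 - 690 = -23010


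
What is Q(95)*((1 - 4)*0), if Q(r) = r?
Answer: 0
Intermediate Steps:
Q(95)*((1 - 4)*0) = 95*((1 - 4)*0) = 95*(-3*0) = 95*0 = 0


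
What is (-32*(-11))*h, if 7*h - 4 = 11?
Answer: 5280/7 ≈ 754.29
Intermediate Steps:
h = 15/7 (h = 4/7 + (⅐)*11 = 4/7 + 11/7 = 15/7 ≈ 2.1429)
(-32*(-11))*h = -32*(-11)*(15/7) = 352*(15/7) = 5280/7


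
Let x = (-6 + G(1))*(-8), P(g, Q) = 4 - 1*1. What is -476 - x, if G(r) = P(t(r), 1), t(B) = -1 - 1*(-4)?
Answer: -500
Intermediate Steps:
t(B) = 3 (t(B) = -1 + 4 = 3)
P(g, Q) = 3 (P(g, Q) = 4 - 1 = 3)
G(r) = 3
x = 24 (x = (-6 + 3)*(-8) = -3*(-8) = 24)
-476 - x = -476 - 1*24 = -476 - 24 = -500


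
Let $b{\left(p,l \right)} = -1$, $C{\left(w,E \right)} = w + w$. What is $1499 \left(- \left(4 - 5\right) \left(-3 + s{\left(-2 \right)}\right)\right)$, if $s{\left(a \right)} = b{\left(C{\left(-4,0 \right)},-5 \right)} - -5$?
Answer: $1499$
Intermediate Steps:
$C{\left(w,E \right)} = 2 w$
$s{\left(a \right)} = 4$ ($s{\left(a \right)} = -1 - -5 = -1 + 5 = 4$)
$1499 \left(- \left(4 - 5\right) \left(-3 + s{\left(-2 \right)}\right)\right) = 1499 \left(- \left(4 - 5\right) \left(-3 + 4\right)\right) = 1499 \left(- \left(-1\right) 1\right) = 1499 \left(\left(-1\right) \left(-1\right)\right) = 1499 \cdot 1 = 1499$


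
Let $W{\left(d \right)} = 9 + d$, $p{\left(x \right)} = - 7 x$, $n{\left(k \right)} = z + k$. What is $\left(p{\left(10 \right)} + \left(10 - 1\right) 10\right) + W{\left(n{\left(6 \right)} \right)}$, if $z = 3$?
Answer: $38$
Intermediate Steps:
$n{\left(k \right)} = 3 + k$
$\left(p{\left(10 \right)} + \left(10 - 1\right) 10\right) + W{\left(n{\left(6 \right)} \right)} = \left(\left(-7\right) 10 + \left(10 - 1\right) 10\right) + \left(9 + \left(3 + 6\right)\right) = \left(-70 + 9 \cdot 10\right) + \left(9 + 9\right) = \left(-70 + 90\right) + 18 = 20 + 18 = 38$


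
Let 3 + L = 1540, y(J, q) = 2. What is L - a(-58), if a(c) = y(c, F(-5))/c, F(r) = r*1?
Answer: 44574/29 ≈ 1537.0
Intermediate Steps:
F(r) = r
L = 1537 (L = -3 + 1540 = 1537)
a(c) = 2/c
L - a(-58) = 1537 - 2/(-58) = 1537 - 2*(-1)/58 = 1537 - 1*(-1/29) = 1537 + 1/29 = 44574/29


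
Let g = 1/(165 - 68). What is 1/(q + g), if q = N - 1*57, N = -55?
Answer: -97/10863 ≈ -0.0089294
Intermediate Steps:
q = -112 (q = -55 - 1*57 = -55 - 57 = -112)
g = 1/97 ≈ 0.010309
1/(q + g) = 1/(-112 + 1/97) = 1/(-10863/97) = -97/10863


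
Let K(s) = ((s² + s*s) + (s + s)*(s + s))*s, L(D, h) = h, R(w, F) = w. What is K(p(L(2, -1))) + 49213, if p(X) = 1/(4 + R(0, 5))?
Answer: 1574819/32 ≈ 49213.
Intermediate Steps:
p(X) = ¼ (p(X) = 1/(4 + 0) = 1/4 = ¼)
K(s) = 6*s³ (K(s) = ((s² + s²) + (2*s)*(2*s))*s = (2*s² + 4*s²)*s = (6*s²)*s = 6*s³)
K(p(L(2, -1))) + 49213 = 6*(¼)³ + 49213 = 6*(1/64) + 49213 = 3/32 + 49213 = 1574819/32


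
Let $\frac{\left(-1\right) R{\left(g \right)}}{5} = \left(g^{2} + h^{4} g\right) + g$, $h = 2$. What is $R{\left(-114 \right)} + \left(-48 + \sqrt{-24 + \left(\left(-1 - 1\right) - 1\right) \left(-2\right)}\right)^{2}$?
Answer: $-53004 - 288 i \sqrt{2} \approx -53004.0 - 407.29 i$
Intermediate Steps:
$R{\left(g \right)} = - 85 g - 5 g^{2}$ ($R{\left(g \right)} = - 5 \left(\left(g^{2} + 2^{4} g\right) + g\right) = - 5 \left(\left(g^{2} + 16 g\right) + g\right) = - 5 \left(g^{2} + 17 g\right) = - 85 g - 5 g^{2}$)
$R{\left(-114 \right)} + \left(-48 + \sqrt{-24 + \left(\left(-1 - 1\right) - 1\right) \left(-2\right)}\right)^{2} = \left(-5\right) \left(-114\right) \left(17 - 114\right) + \left(-48 + \sqrt{-24 + \left(\left(-1 - 1\right) - 1\right) \left(-2\right)}\right)^{2} = \left(-5\right) \left(-114\right) \left(-97\right) + \left(-48 + \sqrt{-24 + \left(-2 - 1\right) \left(-2\right)}\right)^{2} = -55290 + \left(-48 + \sqrt{-24 - -6}\right)^{2} = -55290 + \left(-48 + \sqrt{-24 + 6}\right)^{2} = -55290 + \left(-48 + \sqrt{-18}\right)^{2} = -55290 + \left(-48 + 3 i \sqrt{2}\right)^{2}$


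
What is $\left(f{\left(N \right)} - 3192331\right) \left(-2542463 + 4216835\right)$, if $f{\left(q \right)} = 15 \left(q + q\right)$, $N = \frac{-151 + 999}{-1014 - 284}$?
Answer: $- \frac{3469023415106508}{649} \approx -5.3452 \cdot 10^{12}$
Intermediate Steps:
$N = - \frac{424}{649}$ ($N = \frac{848}{-1298} = 848 \left(- \frac{1}{1298}\right) = - \frac{424}{649} \approx -0.65331$)
$f{\left(q \right)} = 30 q$ ($f{\left(q \right)} = 15 \cdot 2 q = 30 q$)
$\left(f{\left(N \right)} - 3192331\right) \left(-2542463 + 4216835\right) = \left(30 \left(- \frac{424}{649}\right) - 3192331\right) \left(-2542463 + 4216835\right) = \left(- \frac{12720}{649} - 3192331\right) 1674372 = \left(- \frac{2071835539}{649}\right) 1674372 = - \frac{3469023415106508}{649}$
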